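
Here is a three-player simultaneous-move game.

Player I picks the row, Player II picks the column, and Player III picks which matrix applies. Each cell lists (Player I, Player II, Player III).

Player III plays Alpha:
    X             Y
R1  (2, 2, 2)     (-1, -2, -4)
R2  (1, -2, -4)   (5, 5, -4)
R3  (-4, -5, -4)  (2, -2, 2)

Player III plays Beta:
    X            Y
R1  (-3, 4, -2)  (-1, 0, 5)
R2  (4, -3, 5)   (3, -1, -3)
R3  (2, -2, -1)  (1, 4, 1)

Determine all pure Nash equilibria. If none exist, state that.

(R1, X, Alpha) and (R2, Y, Beta)

Mark each player's best response to every combination of opponents' strategies; a profile where every player is best-responding is a pure Nash equilibrium.
Player I against (X, Alpha): payoffs 2, 1, -4 → best response R1.
Player I against (X, Beta): payoffs -3, 4, 2 → best response R2.
Player I against (Y, Alpha): payoffs -1, 5, 2 → best response R2.
Player I against (Y, Beta): payoffs -1, 3, 1 → best response R2.
Player II against (R1, Alpha): payoffs 2, -2 → best response X.
Player II against (R1, Beta): payoffs 4, 0 → best response X.
Player II against (R2, Alpha): payoffs -2, 5 → best response Y.
Player II against (R2, Beta): payoffs -3, -1 → best response Y.
Player II against (R3, Alpha): payoffs -5, -2 → best response Y.
Player II against (R3, Beta): payoffs -2, 4 → best response Y.
Player III against (R1, X): payoffs 2, -2 → best response Alpha.
Player III against (R1, Y): payoffs -4, 5 → best response Beta.
Player III against (R2, X): payoffs -4, 5 → best response Beta.
Player III against (R2, Y): payoffs -4, -3 → best response Beta.
Player III against (R3, X): payoffs -4, -1 → best response Beta.
Player III against (R3, Y): payoffs 2, 1 → best response Alpha.
Mutual best responses: (R1, X, Alpha); (R2, Y, Beta).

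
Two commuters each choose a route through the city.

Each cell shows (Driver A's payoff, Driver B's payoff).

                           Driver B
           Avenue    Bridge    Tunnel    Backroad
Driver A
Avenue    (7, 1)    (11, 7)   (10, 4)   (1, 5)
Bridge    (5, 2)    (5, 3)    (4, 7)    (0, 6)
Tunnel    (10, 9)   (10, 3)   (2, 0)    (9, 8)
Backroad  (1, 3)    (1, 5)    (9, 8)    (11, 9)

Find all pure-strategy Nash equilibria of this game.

(Avenue, Avenue): Driver A can switch to Tunnel (7 → 10). Not NE.
(Avenue, Bridge): Driver A gets 11, best alternative 10; Driver B gets 7, best alternative 5. No profitable deviation — NE.
(Avenue, Tunnel): Driver B can switch to Bridge (4 → 7). Not NE.
(Avenue, Backroad): Driver A can switch to Tunnel (1 → 9). Not NE.
(Bridge, Avenue): Driver A can switch to Avenue (5 → 7). Not NE.
(Bridge, Bridge): Driver A can switch to Avenue (5 → 11). Not NE.
(Bridge, Tunnel): Driver A can switch to Avenue (4 → 10). Not NE.
(Bridge, Backroad): Driver A can switch to Avenue (0 → 1). Not NE.
(Tunnel, Avenue): Driver A gets 10, best alternative 7; Driver B gets 9, best alternative 8. No profitable deviation — NE.
(Tunnel, Bridge): Driver A can switch to Avenue (10 → 11). Not NE.
(Tunnel, Tunnel): Driver A can switch to Avenue (2 → 10). Not NE.
(Tunnel, Backroad): Driver A can switch to Backroad (9 → 11). Not NE.
(Backroad, Backroad): Driver A gets 11, best alternative 9; Driver B gets 9, best alternative 8. No profitable deviation — NE.
(The remaining 3 profiles each have a profitable deviation by the same check.)

The pure Nash equilibria are (Avenue, Bridge); (Tunnel, Avenue); (Backroad, Backroad).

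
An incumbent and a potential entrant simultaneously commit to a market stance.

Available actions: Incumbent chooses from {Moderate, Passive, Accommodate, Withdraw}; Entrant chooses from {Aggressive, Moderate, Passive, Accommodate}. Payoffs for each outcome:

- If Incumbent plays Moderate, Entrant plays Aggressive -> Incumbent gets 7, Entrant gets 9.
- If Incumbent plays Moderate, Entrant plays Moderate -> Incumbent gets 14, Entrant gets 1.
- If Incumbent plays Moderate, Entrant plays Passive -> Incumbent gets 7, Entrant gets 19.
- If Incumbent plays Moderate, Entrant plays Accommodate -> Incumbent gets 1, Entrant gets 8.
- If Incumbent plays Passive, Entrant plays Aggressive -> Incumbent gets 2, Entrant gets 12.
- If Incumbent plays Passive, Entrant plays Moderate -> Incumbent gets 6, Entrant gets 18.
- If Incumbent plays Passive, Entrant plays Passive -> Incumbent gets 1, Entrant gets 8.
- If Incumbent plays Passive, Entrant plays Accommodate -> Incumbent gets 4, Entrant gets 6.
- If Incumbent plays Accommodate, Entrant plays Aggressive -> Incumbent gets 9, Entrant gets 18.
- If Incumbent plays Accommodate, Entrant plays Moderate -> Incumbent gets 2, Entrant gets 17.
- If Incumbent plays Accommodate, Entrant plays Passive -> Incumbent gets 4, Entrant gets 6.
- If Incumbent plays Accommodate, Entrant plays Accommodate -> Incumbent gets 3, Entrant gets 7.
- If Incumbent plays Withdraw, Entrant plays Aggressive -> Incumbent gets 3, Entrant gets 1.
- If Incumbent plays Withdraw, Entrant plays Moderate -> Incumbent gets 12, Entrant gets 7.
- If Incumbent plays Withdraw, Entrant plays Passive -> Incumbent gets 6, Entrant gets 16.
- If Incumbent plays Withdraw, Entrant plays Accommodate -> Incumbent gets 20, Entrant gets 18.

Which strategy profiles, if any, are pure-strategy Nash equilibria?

Incumbent against Aggressive: payoffs 7, 2, 9, 3 → best response Accommodate.
Incumbent against Moderate: payoffs 14, 6, 2, 12 → best response Moderate.
Incumbent against Passive: payoffs 7, 1, 4, 6 → best response Moderate.
Incumbent against Accommodate: payoffs 1, 4, 3, 20 → best response Withdraw.
Entrant against Moderate: payoffs 9, 1, 19, 8 → best response Passive.
Entrant against Passive: payoffs 12, 18, 8, 6 → best response Moderate.
Entrant against Accommodate: payoffs 18, 17, 6, 7 → best response Aggressive.
Entrant against Withdraw: payoffs 1, 7, 16, 18 → best response Accommodate.
Mutual best responses: (Moderate, Passive); (Accommodate, Aggressive); (Withdraw, Accommodate).

The pure Nash equilibria are (Moderate, Passive) and (Accommodate, Aggressive) and (Withdraw, Accommodate).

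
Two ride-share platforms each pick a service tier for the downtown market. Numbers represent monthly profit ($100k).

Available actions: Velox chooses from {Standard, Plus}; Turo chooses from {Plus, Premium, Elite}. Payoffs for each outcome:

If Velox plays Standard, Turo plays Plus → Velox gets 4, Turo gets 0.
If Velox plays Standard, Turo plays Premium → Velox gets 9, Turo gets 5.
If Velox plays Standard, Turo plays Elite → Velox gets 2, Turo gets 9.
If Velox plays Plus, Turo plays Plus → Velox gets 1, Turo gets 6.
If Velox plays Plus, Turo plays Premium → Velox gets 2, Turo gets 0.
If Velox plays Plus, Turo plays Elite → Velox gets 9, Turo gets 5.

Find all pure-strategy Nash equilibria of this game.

Velox against Plus: payoffs 4, 1 → best response Standard.
Velox against Premium: payoffs 9, 2 → best response Standard.
Velox against Elite: payoffs 2, 9 → best response Plus.
Turo against Standard: payoffs 0, 5, 9 → best response Elite.
Turo against Plus: payoffs 6, 0, 5 → best response Plus.
No profile is a mutual best response for all players.

none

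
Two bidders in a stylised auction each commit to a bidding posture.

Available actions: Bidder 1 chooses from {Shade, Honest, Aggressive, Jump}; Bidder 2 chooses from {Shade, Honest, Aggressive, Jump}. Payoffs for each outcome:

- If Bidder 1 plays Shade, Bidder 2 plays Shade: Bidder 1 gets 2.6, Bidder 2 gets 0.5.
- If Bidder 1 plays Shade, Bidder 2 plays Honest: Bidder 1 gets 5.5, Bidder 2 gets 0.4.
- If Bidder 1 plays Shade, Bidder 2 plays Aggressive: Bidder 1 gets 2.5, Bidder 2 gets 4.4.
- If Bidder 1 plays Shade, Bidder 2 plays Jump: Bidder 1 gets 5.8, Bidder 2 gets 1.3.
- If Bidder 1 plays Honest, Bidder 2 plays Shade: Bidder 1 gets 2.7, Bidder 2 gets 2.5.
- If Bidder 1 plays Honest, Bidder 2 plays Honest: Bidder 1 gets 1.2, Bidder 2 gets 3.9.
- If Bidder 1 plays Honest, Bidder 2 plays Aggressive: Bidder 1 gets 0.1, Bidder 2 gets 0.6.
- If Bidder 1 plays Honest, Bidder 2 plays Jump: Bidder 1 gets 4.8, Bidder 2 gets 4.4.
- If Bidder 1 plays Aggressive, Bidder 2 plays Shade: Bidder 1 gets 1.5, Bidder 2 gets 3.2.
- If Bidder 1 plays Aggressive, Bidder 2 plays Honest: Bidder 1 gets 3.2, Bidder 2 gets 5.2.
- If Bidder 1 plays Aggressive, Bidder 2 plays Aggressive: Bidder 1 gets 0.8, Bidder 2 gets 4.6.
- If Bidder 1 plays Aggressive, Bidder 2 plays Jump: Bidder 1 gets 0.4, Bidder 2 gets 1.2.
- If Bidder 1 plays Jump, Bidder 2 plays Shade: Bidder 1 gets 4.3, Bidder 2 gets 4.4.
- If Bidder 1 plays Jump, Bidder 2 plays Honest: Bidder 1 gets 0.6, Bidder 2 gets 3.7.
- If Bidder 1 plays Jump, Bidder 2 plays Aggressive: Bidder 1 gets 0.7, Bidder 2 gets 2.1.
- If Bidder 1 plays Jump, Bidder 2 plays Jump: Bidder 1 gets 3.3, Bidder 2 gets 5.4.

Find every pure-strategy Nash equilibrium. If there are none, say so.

Pure NE: (Shade, Aggressive)

Check each profile: it is a Nash equilibrium iff no player can strictly gain by switching unilaterally.
(Shade, Shade): Bidder 1 can switch to Honest (2.6 → 2.7). Not NE.
(Shade, Honest): Bidder 2 can switch to Shade (0.4 → 0.5). Not NE.
(Shade, Aggressive): Bidder 1 gets 2.5, best alternative 0.8; Bidder 2 gets 4.4, best alternative 1.3. No profitable deviation — NE.
(Shade, Jump): Bidder 2 can switch to Aggressive (1.3 → 4.4). Not NE.
(Honest, Shade): Bidder 1 can switch to Jump (2.7 → 4.3). Not NE.
(Honest, Honest): Bidder 1 can switch to Shade (1.2 → 5.5). Not NE.
(Honest, Aggressive): Bidder 1 can switch to Shade (0.1 → 2.5). Not NE.
(Honest, Jump): Bidder 1 can switch to Shade (4.8 → 5.8). Not NE.
(Aggressive, Shade): Bidder 1 can switch to Shade (1.5 → 2.6). Not NE.
(Aggressive, Honest): Bidder 1 can switch to Shade (3.2 → 5.5). Not NE.
(Aggressive, Aggressive): Bidder 1 can switch to Shade (0.8 → 2.5). Not NE.
(The remaining 5 profiles each have a profitable deviation by the same check.)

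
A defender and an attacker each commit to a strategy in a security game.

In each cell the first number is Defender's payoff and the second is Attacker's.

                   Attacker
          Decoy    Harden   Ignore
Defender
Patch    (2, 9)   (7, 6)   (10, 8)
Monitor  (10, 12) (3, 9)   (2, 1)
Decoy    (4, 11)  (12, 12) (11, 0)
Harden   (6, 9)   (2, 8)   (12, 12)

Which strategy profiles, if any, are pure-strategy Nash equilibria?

Pure-strategy Nash equilibria: (Monitor, Decoy); (Decoy, Harden); (Harden, Ignore)

(Patch, Decoy): Defender can switch to Monitor (2 → 10). Not NE.
(Patch, Harden): Defender can switch to Decoy (7 → 12). Not NE.
(Patch, Ignore): Defender can switch to Decoy (10 → 11). Not NE.
(Monitor, Decoy): Defender gets 10, best alternative 6; Attacker gets 12, best alternative 9. No profitable deviation — NE.
(Monitor, Harden): Defender can switch to Patch (3 → 7). Not NE.
(Monitor, Ignore): Defender can switch to Patch (2 → 10). Not NE.
(Decoy, Decoy): Defender can switch to Monitor (4 → 10). Not NE.
(Decoy, Harden): Defender gets 12, best alternative 7; Attacker gets 12, best alternative 11. No profitable deviation — NE.
(Decoy, Ignore): Defender can switch to Harden (11 → 12). Not NE.
(Harden, Decoy): Defender can switch to Monitor (6 → 10). Not NE.
(Harden, Ignore): Defender gets 12, best alternative 11; Attacker gets 12, best alternative 9. No profitable deviation — NE.
(The remaining 1 profile has a profitable deviation by the same check.)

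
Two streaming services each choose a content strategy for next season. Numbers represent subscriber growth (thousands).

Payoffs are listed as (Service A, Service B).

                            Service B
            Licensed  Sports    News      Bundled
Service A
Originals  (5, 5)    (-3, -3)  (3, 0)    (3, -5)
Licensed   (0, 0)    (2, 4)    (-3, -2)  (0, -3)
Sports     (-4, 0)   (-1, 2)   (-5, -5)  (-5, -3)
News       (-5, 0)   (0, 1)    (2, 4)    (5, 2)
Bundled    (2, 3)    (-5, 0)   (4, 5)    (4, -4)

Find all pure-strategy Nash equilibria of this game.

The pure Nash equilibria are (Originals, Licensed), (Licensed, Sports), (Bundled, News).

Service A against Licensed: payoffs 5, 0, -4, -5, 2 → best response Originals.
Service A against Sports: payoffs -3, 2, -1, 0, -5 → best response Licensed.
Service A against News: payoffs 3, -3, -5, 2, 4 → best response Bundled.
Service A against Bundled: payoffs 3, 0, -5, 5, 4 → best response News.
Service B against Originals: payoffs 5, -3, 0, -5 → best response Licensed.
Service B against Licensed: payoffs 0, 4, -2, -3 → best response Sports.
Service B against Sports: payoffs 0, 2, -5, -3 → best response Sports.
Service B against News: payoffs 0, 1, 4, 2 → best response News.
Service B against Bundled: payoffs 3, 0, 5, -4 → best response News.
Mutual best responses: (Originals, Licensed); (Licensed, Sports); (Bundled, News).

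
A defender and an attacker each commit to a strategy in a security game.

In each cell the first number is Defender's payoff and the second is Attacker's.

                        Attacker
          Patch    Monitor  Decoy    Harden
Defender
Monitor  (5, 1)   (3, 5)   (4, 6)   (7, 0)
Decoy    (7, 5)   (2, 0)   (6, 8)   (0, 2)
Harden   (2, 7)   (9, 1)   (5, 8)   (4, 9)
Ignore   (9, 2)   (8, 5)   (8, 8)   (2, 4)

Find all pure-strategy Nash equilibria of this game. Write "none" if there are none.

(Monitor, Patch): Defender can switch to Decoy (5 → 7). Not NE.
(Monitor, Monitor): Defender can switch to Harden (3 → 9). Not NE.
(Monitor, Decoy): Defender can switch to Decoy (4 → 6). Not NE.
(Monitor, Harden): Attacker can switch to Patch (0 → 1). Not NE.
(Decoy, Patch): Defender can switch to Ignore (7 → 9). Not NE.
(Decoy, Monitor): Defender can switch to Monitor (2 → 3). Not NE.
(Decoy, Decoy): Defender can switch to Ignore (6 → 8). Not NE.
(Decoy, Harden): Defender can switch to Monitor (0 → 7). Not NE.
(Ignore, Decoy): Defender gets 8, best alternative 6; Attacker gets 8, best alternative 5. No profitable deviation — NE.
(The remaining 7 profiles each have a profitable deviation by the same check.)

The unique pure-strategy Nash equilibrium is (Ignore, Decoy).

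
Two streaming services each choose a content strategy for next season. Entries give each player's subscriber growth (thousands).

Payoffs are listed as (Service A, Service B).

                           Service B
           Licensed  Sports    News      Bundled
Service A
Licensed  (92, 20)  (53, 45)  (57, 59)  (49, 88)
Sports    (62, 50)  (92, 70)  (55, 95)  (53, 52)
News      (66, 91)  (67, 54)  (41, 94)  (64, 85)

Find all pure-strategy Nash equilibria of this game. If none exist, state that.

Check each profile: it is a Nash equilibrium iff no player can strictly gain by switching unilaterally.
(Licensed, Licensed): Service B can switch to Sports (20 → 45). Not NE.
(Licensed, Sports): Service A can switch to Sports (53 → 92). Not NE.
(Licensed, News): Service B can switch to Bundled (59 → 88). Not NE.
(Licensed, Bundled): Service A can switch to Sports (49 → 53). Not NE.
(Sports, Licensed): Service A can switch to Licensed (62 → 92). Not NE.
(Sports, Sports): Service B can switch to News (70 → 95). Not NE.
(Sports, News): Service A can switch to Licensed (55 → 57). Not NE.
(Sports, Bundled): Service A can switch to News (53 → 64). Not NE.
(News, Licensed): Service A can switch to Licensed (66 → 92). Not NE.
(News, Sports): Service A can switch to Sports (67 → 92). Not NE.
(The remaining 2 profiles each have a profitable deviation by the same check.)

No pure-strategy Nash equilibrium.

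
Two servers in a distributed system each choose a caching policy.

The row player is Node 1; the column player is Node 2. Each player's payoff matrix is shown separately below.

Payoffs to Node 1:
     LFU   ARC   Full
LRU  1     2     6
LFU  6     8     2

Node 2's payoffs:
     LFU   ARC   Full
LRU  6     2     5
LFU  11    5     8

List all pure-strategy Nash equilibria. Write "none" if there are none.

(LFU, LFU)

Node 1 against LFU: payoffs 1, 6 → best response LFU.
Node 1 against ARC: payoffs 2, 8 → best response LFU.
Node 1 against Full: payoffs 6, 2 → best response LRU.
Node 2 against LRU: payoffs 6, 2, 5 → best response LFU.
Node 2 against LFU: payoffs 11, 5, 8 → best response LFU.
Mutual best responses: (LFU, LFU).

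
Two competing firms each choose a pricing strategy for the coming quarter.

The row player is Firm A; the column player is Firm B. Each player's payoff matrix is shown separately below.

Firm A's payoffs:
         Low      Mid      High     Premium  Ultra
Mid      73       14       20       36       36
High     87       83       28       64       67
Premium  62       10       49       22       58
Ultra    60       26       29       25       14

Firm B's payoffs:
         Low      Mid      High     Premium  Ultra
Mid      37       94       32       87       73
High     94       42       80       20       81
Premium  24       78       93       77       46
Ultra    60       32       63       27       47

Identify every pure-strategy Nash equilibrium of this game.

Mark each player's best response to every combination of opponents' strategies; a profile where every player is best-responding is a pure Nash equilibrium.
Firm A against Low: payoffs 73, 87, 62, 60 → best response High.
Firm A against Mid: payoffs 14, 83, 10, 26 → best response High.
Firm A against High: payoffs 20, 28, 49, 29 → best response Premium.
Firm A against Premium: payoffs 36, 64, 22, 25 → best response High.
Firm A against Ultra: payoffs 36, 67, 58, 14 → best response High.
Firm B against Mid: payoffs 37, 94, 32, 87, 73 → best response Mid.
Firm B against High: payoffs 94, 42, 80, 20, 81 → best response Low.
Firm B against Premium: payoffs 24, 78, 93, 77, 46 → best response High.
Firm B against Ultra: payoffs 60, 32, 63, 27, 47 → best response High.
Mutual best responses: (High, Low); (Premium, High).

(High, Low), (Premium, High)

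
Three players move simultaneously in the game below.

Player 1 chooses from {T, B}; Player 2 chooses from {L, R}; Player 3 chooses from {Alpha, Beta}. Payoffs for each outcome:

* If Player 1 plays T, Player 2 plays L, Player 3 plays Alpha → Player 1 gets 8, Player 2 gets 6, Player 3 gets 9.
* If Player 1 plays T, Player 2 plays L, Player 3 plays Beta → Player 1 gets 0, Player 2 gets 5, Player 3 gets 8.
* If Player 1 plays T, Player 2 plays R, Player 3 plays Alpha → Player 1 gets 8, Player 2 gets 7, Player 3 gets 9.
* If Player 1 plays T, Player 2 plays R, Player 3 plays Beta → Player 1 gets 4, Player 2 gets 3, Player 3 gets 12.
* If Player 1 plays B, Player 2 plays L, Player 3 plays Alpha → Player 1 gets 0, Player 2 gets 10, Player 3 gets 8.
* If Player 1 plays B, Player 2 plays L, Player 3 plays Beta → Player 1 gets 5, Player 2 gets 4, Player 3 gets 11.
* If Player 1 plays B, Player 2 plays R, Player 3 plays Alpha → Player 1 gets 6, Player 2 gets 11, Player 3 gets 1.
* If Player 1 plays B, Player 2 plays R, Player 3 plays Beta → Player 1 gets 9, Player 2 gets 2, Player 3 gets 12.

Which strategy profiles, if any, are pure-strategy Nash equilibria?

The unique pure-strategy Nash equilibrium is (B, L, Beta).

(T, L, Alpha): Player 2 can switch to R (6 → 7). Not NE.
(T, L, Beta): Player 1 can switch to B (0 → 5). Not NE.
(T, R, Alpha): Player 3 can switch to Beta (9 → 12). Not NE.
(T, R, Beta): Player 1 can switch to B (4 → 9). Not NE.
(B, L, Alpha): Player 1 can switch to T (0 → 8). Not NE.
(B, L, Beta): Player 1 gets 5, best alternative 0; Player 2 gets 4, best alternative 2; Player 3 gets 11, best alternative 8. No profitable deviation — NE.
(B, R, Alpha): Player 1 can switch to T (6 → 8). Not NE.
(The remaining 1 profile has a profitable deviation by the same check.)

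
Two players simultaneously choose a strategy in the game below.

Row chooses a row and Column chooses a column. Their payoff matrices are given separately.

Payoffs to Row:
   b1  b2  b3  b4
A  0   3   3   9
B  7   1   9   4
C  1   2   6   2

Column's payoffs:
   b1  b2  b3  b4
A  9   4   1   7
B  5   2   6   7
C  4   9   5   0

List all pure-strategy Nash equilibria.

There is no pure-strategy Nash equilibrium.

Row against b1: payoffs 0, 7, 1 → best response B.
Row against b2: payoffs 3, 1, 2 → best response A.
Row against b3: payoffs 3, 9, 6 → best response B.
Row against b4: payoffs 9, 4, 2 → best response A.
Column against A: payoffs 9, 4, 1, 7 → best response b1.
Column against B: payoffs 5, 2, 6, 7 → best response b4.
Column against C: payoffs 4, 9, 5, 0 → best response b2.
No profile is a mutual best response for all players.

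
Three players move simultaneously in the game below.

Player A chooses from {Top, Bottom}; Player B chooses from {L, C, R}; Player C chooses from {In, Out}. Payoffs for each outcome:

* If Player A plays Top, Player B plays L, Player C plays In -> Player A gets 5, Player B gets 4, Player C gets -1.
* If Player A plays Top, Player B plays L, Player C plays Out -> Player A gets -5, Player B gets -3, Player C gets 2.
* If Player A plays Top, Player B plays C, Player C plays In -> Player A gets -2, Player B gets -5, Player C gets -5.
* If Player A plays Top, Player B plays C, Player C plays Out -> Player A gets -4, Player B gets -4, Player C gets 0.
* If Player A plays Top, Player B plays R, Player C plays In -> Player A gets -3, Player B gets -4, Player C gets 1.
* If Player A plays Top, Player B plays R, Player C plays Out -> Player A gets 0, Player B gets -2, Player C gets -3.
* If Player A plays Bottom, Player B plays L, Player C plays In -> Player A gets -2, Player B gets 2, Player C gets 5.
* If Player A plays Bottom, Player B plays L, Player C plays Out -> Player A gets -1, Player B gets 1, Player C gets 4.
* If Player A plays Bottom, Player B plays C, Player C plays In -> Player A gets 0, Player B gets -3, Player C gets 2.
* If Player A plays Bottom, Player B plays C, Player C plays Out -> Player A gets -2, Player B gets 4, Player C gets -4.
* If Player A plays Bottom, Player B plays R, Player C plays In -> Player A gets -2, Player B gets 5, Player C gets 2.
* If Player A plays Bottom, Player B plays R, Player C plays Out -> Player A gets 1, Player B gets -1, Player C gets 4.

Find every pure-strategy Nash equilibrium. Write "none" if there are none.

No pure-strategy Nash equilibrium.

Player A against (L, In): payoffs 5, -2 → best response Top.
Player A against (L, Out): payoffs -5, -1 → best response Bottom.
Player A against (C, In): payoffs -2, 0 → best response Bottom.
Player A against (C, Out): payoffs -4, -2 → best response Bottom.
Player A against (R, In): payoffs -3, -2 → best response Bottom.
Player A against (R, Out): payoffs 0, 1 → best response Bottom.
Player B against (Top, In): payoffs 4, -5, -4 → best response L.
Player B against (Top, Out): payoffs -3, -4, -2 → best response R.
Player B against (Bottom, In): payoffs 2, -3, 5 → best response R.
Player B against (Bottom, Out): payoffs 1, 4, -1 → best response C.
Player C against (Top, L): payoffs -1, 2 → best response Out.
Player C against (Top, C): payoffs -5, 0 → best response Out.
Player C against (Top, R): payoffs 1, -3 → best response In.
Player C against (Bottom, L): payoffs 5, 4 → best response In.
Player C against (Bottom, C): payoffs 2, -4 → best response In.
Player C against (Bottom, R): payoffs 2, 4 → best response Out.
No profile is a mutual best response for all players.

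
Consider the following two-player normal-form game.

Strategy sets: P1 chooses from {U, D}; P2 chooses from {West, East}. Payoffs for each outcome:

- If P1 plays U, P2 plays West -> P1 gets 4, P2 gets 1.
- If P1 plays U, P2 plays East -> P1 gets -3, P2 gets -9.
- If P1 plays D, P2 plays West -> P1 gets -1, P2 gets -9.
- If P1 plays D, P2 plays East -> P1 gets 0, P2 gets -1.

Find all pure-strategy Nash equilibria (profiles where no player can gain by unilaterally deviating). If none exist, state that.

P1 against West: payoffs 4, -1 → best response U.
P1 against East: payoffs -3, 0 → best response D.
P2 against U: payoffs 1, -9 → best response West.
P2 against D: payoffs -9, -1 → best response East.
Mutual best responses: (U, West); (D, East).

Pure-strategy Nash equilibria: (U, West) and (D, East)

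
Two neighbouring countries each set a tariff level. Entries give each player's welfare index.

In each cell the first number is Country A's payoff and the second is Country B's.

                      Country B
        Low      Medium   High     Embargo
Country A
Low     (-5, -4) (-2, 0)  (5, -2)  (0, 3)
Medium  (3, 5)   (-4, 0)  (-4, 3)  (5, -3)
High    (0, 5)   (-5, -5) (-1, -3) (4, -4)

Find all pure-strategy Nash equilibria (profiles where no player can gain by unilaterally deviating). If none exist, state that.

(Medium, Low)

Country A against Low: payoffs -5, 3, 0 → best response Medium.
Country A against Medium: payoffs -2, -4, -5 → best response Low.
Country A against High: payoffs 5, -4, -1 → best response Low.
Country A against Embargo: payoffs 0, 5, 4 → best response Medium.
Country B against Low: payoffs -4, 0, -2, 3 → best response Embargo.
Country B against Medium: payoffs 5, 0, 3, -3 → best response Low.
Country B against High: payoffs 5, -5, -3, -4 → best response Low.
Mutual best responses: (Medium, Low).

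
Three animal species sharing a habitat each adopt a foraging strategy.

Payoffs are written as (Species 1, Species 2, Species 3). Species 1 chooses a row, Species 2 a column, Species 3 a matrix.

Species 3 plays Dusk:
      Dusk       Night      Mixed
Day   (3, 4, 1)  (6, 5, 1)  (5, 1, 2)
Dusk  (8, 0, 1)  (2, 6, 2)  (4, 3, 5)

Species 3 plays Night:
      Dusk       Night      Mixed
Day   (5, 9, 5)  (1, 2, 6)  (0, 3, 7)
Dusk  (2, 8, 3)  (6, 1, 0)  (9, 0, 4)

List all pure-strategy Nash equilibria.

(Day, Dusk, Night)

Species 1 against (Dusk, Dusk): payoffs 3, 8 → best response Dusk.
Species 1 against (Dusk, Night): payoffs 5, 2 → best response Day.
Species 1 against (Night, Dusk): payoffs 6, 2 → best response Day.
Species 1 against (Night, Night): payoffs 1, 6 → best response Dusk.
Species 1 against (Mixed, Dusk): payoffs 5, 4 → best response Day.
Species 1 against (Mixed, Night): payoffs 0, 9 → best response Dusk.
Species 2 against (Day, Dusk): payoffs 4, 5, 1 → best response Night.
Species 2 against (Day, Night): payoffs 9, 2, 3 → best response Dusk.
Species 2 against (Dusk, Dusk): payoffs 0, 6, 3 → best response Night.
Species 2 against (Dusk, Night): payoffs 8, 1, 0 → best response Dusk.
Species 3 against (Day, Dusk): payoffs 1, 5 → best response Night.
Species 3 against (Day, Night): payoffs 1, 6 → best response Night.
Species 3 against (Day, Mixed): payoffs 2, 7 → best response Night.
Species 3 against (Dusk, Dusk): payoffs 1, 3 → best response Night.
Species 3 against (Dusk, Night): payoffs 2, 0 → best response Dusk.
Species 3 against (Dusk, Mixed): payoffs 5, 4 → best response Dusk.
Mutual best responses: (Day, Dusk, Night).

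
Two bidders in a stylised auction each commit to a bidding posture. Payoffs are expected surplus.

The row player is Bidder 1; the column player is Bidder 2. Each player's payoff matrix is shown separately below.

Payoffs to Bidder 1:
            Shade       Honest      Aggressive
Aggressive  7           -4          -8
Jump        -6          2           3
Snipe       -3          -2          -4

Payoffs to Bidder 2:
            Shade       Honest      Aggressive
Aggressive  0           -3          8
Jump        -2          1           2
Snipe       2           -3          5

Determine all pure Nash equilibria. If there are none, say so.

For each player, find the best response to each opponent profile; mutual best responses are the pure NE.
Bidder 1 against Shade: payoffs 7, -6, -3 → best response Aggressive.
Bidder 1 against Honest: payoffs -4, 2, -2 → best response Jump.
Bidder 1 against Aggressive: payoffs -8, 3, -4 → best response Jump.
Bidder 2 against Aggressive: payoffs 0, -3, 8 → best response Aggressive.
Bidder 2 against Jump: payoffs -2, 1, 2 → best response Aggressive.
Bidder 2 against Snipe: payoffs 2, -3, 5 → best response Aggressive.
Mutual best responses: (Jump, Aggressive).

Pure NE: (Jump, Aggressive)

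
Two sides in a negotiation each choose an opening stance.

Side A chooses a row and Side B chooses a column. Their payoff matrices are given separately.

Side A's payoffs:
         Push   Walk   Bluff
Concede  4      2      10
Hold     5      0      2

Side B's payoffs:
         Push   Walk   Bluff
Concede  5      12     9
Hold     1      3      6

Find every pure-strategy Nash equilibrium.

Pure NE: (Concede, Walk)

(Concede, Push): Side A can switch to Hold (4 → 5). Not NE.
(Concede, Walk): Side A gets 2, best alternative 0; Side B gets 12, best alternative 9. No profitable deviation — NE.
(Concede, Bluff): Side B can switch to Walk (9 → 12). Not NE.
(Hold, Push): Side B can switch to Walk (1 → 3). Not NE.
(Hold, Walk): Side A can switch to Concede (0 → 2). Not NE.
(Hold, Bluff): Side A can switch to Concede (2 → 10). Not NE.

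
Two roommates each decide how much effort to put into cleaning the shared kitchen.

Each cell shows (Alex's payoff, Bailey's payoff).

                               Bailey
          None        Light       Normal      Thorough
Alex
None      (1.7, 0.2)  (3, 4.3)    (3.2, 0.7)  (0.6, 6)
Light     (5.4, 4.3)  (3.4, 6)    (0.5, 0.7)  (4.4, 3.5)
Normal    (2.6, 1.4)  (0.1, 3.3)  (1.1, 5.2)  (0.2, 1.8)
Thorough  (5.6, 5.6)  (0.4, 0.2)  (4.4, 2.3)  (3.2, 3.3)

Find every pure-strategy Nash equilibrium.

Mark each player's best response to every combination of opponents' strategies; a profile where every player is best-responding is a pure Nash equilibrium.
Alex against None: payoffs 1.7, 5.4, 2.6, 5.6 → best response Thorough.
Alex against Light: payoffs 3, 3.4, 0.1, 0.4 → best response Light.
Alex against Normal: payoffs 3.2, 0.5, 1.1, 4.4 → best response Thorough.
Alex against Thorough: payoffs 0.6, 4.4, 0.2, 3.2 → best response Light.
Bailey against None: payoffs 0.2, 4.3, 0.7, 6 → best response Thorough.
Bailey against Light: payoffs 4.3, 6, 0.7, 3.5 → best response Light.
Bailey against Normal: payoffs 1.4, 3.3, 5.2, 1.8 → best response Normal.
Bailey against Thorough: payoffs 5.6, 0.2, 2.3, 3.3 → best response None.
Mutual best responses: (Light, Light); (Thorough, None).

Pure-strategy Nash equilibria: (Light, Light) and (Thorough, None)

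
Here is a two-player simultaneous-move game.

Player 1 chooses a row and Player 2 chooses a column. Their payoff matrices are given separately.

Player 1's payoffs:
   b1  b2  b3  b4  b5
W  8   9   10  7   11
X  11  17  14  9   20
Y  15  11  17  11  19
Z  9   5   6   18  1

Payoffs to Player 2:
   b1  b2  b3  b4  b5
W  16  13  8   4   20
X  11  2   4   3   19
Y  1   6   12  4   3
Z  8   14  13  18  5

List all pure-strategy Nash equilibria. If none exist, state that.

Pure-strategy Nash equilibria: (X, b5); (Y, b3); (Z, b4)

Mark each player's best response to every combination of opponents' strategies; a profile where every player is best-responding is a pure Nash equilibrium.
Player 1 against b1: payoffs 8, 11, 15, 9 → best response Y.
Player 1 against b2: payoffs 9, 17, 11, 5 → best response X.
Player 1 against b3: payoffs 10, 14, 17, 6 → best response Y.
Player 1 against b4: payoffs 7, 9, 11, 18 → best response Z.
Player 1 against b5: payoffs 11, 20, 19, 1 → best response X.
Player 2 against W: payoffs 16, 13, 8, 4, 20 → best response b5.
Player 2 against X: payoffs 11, 2, 4, 3, 19 → best response b5.
Player 2 against Y: payoffs 1, 6, 12, 4, 3 → best response b3.
Player 2 against Z: payoffs 8, 14, 13, 18, 5 → best response b4.
Mutual best responses: (X, b5); (Y, b3); (Z, b4).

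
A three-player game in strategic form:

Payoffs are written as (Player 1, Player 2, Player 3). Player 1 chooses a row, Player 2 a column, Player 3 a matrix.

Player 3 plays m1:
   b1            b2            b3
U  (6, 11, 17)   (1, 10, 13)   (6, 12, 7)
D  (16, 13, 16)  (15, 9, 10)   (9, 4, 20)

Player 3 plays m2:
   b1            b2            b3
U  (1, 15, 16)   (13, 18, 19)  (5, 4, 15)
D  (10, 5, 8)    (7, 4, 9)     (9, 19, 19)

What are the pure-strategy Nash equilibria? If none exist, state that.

(U, b1, m1): Player 1 can switch to D (6 → 16). Not NE.
(U, b1, m2): Player 1 can switch to D (1 → 10). Not NE.
(U, b2, m1): Player 1 can switch to D (1 → 15). Not NE.
(U, b2, m2): Player 1 gets 13, best alternative 7; Player 2 gets 18, best alternative 15; Player 3 gets 19, best alternative 13. No profitable deviation — NE.
(U, b3, m1): Player 1 can switch to D (6 → 9). Not NE.
(U, b3, m2): Player 1 can switch to D (5 → 9). Not NE.
(D, b1, m1): Player 1 gets 16, best alternative 6; Player 2 gets 13, best alternative 9; Player 3 gets 16, best alternative 8. No profitable deviation — NE.
(D, b1, m2): Player 2 can switch to b3 (5 → 19). Not NE.
(The remaining 4 profiles each have a profitable deviation by the same check.)

(U, b2, m2), (D, b1, m1)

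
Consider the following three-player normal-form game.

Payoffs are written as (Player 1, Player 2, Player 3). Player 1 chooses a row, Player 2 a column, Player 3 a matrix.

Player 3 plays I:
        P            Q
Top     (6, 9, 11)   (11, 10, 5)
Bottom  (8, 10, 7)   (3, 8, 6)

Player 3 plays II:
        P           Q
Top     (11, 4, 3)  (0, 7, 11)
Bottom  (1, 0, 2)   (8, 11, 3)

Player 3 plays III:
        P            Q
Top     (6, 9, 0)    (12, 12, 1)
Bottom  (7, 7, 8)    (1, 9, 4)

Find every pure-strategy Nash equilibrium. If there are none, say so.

There is no pure-strategy Nash equilibrium.

(Top, P, I): Player 1 can switch to Bottom (6 → 8). Not NE.
(Top, P, II): Player 2 can switch to Q (4 → 7). Not NE.
(Top, P, III): Player 1 can switch to Bottom (6 → 7). Not NE.
(Top, Q, I): Player 3 can switch to II (5 → 11). Not NE.
(Top, Q, II): Player 1 can switch to Bottom (0 → 8). Not NE.
(Top, Q, III): Player 3 can switch to I (1 → 5). Not NE.
(The remaining 6 profiles each have a profitable deviation by the same check.)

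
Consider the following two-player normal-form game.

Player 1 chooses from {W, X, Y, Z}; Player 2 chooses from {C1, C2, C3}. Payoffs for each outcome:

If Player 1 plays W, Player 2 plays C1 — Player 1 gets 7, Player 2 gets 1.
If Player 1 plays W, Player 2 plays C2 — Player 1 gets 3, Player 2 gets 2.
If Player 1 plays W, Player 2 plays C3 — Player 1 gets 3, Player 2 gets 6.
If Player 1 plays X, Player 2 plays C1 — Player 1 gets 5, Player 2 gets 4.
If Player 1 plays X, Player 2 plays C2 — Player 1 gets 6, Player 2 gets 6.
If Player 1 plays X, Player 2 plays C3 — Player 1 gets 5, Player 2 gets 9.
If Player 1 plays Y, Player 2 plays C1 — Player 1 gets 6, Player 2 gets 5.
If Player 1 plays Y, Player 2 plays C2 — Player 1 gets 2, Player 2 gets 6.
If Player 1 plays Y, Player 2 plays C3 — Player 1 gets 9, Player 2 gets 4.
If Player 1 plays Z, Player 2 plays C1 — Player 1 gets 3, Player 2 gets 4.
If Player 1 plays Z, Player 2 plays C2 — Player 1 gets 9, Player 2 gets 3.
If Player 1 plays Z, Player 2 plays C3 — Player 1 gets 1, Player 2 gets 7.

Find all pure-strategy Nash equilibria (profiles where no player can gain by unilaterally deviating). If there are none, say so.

For each player, find the best response to each opponent profile; mutual best responses are the pure NE.
Player 1 against C1: payoffs 7, 5, 6, 3 → best response W.
Player 1 against C2: payoffs 3, 6, 2, 9 → best response Z.
Player 1 against C3: payoffs 3, 5, 9, 1 → best response Y.
Player 2 against W: payoffs 1, 2, 6 → best response C3.
Player 2 against X: payoffs 4, 6, 9 → best response C3.
Player 2 against Y: payoffs 5, 6, 4 → best response C2.
Player 2 against Z: payoffs 4, 3, 7 → best response C3.
No profile is a mutual best response for all players.

No pure-strategy Nash equilibrium.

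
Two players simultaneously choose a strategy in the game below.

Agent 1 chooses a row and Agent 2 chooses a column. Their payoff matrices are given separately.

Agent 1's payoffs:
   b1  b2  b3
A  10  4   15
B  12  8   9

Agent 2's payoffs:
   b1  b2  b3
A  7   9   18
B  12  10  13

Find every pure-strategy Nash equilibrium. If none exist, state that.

Pure NE: (A, b3)

Agent 1 against b1: payoffs 10, 12 → best response B.
Agent 1 against b2: payoffs 4, 8 → best response B.
Agent 1 against b3: payoffs 15, 9 → best response A.
Agent 2 against A: payoffs 7, 9, 18 → best response b3.
Agent 2 against B: payoffs 12, 10, 13 → best response b3.
Mutual best responses: (A, b3).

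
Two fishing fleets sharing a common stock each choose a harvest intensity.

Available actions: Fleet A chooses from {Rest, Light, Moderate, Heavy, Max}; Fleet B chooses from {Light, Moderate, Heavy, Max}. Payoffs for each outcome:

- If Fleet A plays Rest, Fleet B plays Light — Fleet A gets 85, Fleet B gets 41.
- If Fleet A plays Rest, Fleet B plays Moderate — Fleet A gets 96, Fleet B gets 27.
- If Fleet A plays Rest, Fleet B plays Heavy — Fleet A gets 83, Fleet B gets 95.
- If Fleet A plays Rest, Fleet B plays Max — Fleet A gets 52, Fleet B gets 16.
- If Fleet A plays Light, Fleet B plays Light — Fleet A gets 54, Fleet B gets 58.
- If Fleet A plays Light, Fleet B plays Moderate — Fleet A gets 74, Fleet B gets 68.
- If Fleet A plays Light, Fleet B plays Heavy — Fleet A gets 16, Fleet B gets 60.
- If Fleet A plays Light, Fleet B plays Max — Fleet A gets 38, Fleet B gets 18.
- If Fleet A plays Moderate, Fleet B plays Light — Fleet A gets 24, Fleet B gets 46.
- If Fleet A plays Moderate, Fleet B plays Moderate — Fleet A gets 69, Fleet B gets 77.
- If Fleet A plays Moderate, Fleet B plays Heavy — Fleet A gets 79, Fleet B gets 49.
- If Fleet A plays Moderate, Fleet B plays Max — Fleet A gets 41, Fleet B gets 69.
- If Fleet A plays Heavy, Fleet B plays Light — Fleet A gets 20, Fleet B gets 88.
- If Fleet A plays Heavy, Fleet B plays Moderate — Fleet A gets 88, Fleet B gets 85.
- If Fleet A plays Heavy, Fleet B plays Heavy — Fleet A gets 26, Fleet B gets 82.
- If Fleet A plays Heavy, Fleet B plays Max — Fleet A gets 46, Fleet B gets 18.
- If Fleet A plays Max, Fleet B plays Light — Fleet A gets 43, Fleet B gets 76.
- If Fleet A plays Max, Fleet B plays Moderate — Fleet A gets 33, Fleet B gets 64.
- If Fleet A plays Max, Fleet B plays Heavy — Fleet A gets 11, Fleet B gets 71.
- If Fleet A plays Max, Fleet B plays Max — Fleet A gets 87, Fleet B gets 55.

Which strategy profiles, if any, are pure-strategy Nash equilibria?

(Rest, Light): Fleet B can switch to Heavy (41 → 95). Not NE.
(Rest, Moderate): Fleet B can switch to Light (27 → 41). Not NE.
(Rest, Heavy): Fleet A gets 83, best alternative 79; Fleet B gets 95, best alternative 41. No profitable deviation — NE.
(Rest, Max): Fleet A can switch to Max (52 → 87). Not NE.
(Light, Light): Fleet A can switch to Rest (54 → 85). Not NE.
(Light, Moderate): Fleet A can switch to Rest (74 → 96). Not NE.
(Light, Heavy): Fleet A can switch to Rest (16 → 83). Not NE.
(Light, Max): Fleet A can switch to Rest (38 → 52). Not NE.
(Moderate, Light): Fleet A can switch to Rest (24 → 85). Not NE.
(Moderate, Moderate): Fleet A can switch to Rest (69 → 96). Not NE.
(Moderate, Heavy): Fleet A can switch to Rest (79 → 83). Not NE.
(The remaining 9 profiles each have a profitable deviation by the same check.)

The unique pure-strategy Nash equilibrium is (Rest, Heavy).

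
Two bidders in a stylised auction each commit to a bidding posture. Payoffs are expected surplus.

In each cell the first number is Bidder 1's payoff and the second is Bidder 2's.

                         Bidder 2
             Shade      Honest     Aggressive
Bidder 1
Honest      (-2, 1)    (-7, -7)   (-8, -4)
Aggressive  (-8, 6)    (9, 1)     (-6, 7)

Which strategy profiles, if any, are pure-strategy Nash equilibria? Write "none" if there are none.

The pure Nash equilibria are (Honest, Shade); (Aggressive, Aggressive).

(Honest, Shade): Bidder 1 gets -2, best alternative -8; Bidder 2 gets 1, best alternative -4. No profitable deviation — NE.
(Honest, Honest): Bidder 1 can switch to Aggressive (-7 → 9). Not NE.
(Honest, Aggressive): Bidder 1 can switch to Aggressive (-8 → -6). Not NE.
(Aggressive, Shade): Bidder 1 can switch to Honest (-8 → -2). Not NE.
(Aggressive, Honest): Bidder 2 can switch to Shade (1 → 6). Not NE.
(Aggressive, Aggressive): Bidder 1 gets -6, best alternative -8; Bidder 2 gets 7, best alternative 6. No profitable deviation — NE.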